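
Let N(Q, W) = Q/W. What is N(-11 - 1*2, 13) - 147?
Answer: -148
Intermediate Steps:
N(-11 - 1*2, 13) - 147 = (-11 - 1*2)/13 - 147 = (-11 - 2)*(1/13) - 147 = -13*1/13 - 147 = -1 - 147 = -148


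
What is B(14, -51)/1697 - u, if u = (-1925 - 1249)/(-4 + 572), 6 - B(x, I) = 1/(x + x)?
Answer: 9431915/1686818 ≈ 5.5915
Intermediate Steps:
B(x, I) = 6 - 1/(2*x) (B(x, I) = 6 - 1/(x + x) = 6 - 1/(2*x))
u = -1587/284 (u = -3174/568 = -3174*1/568 = -1587/284 ≈ -5.5880)
B(14, -51)/1697 - u = (6 - 1/2/14)/1697 - 1*(-1587/284) = (6 - 1/2*1/14)*(1/1697) + 1587/284 = (6 - 1/28)*(1/1697) + 1587/284 = (167/28)*(1/1697) + 1587/284 = 167/47516 + 1587/284 = 9431915/1686818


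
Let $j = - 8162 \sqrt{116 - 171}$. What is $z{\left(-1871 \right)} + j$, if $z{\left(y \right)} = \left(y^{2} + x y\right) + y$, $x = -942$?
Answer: $5261252 - 8162 i \sqrt{55} \approx 5.2612 \cdot 10^{6} - 60531.0 i$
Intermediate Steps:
$z{\left(y \right)} = y^{2} - 941 y$ ($z{\left(y \right)} = \left(y^{2} - 942 y\right) + y = y^{2} - 941 y$)
$j = - 8162 i \sqrt{55}$ ($j = - 8162 \sqrt{-55} = - 8162 i \sqrt{55} \approx - 60531.0 i$)
$z{\left(-1871 \right)} + j = - 1871 \left(-941 - 1871\right) - 8162 i \sqrt{55} = \left(-1871\right) \left(-2812\right) - 8162 i \sqrt{55} = 5261252 - 8162 i \sqrt{55}$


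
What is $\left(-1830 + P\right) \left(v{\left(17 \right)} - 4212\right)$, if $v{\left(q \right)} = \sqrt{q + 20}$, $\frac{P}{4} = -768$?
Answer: $20647224 - 4902 \sqrt{37} \approx 2.0617 \cdot 10^{7}$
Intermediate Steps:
$P = -3072$ ($P = 4 \left(-768\right) = -3072$)
$v{\left(q \right)} = \sqrt{20 + q}$
$\left(-1830 + P\right) \left(v{\left(17 \right)} - 4212\right) = \left(-1830 - 3072\right) \left(\sqrt{20 + 17} - 4212\right) = - 4902 \left(\sqrt{37} - 4212\right) = - 4902 \left(-4212 + \sqrt{37}\right) = 20647224 - 4902 \sqrt{37}$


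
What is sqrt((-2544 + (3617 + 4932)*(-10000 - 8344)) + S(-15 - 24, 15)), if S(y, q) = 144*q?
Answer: 2*I*sqrt(39205810) ≈ 12523.0*I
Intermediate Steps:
sqrt((-2544 + (3617 + 4932)*(-10000 - 8344)) + S(-15 - 24, 15)) = sqrt((-2544 + (3617 + 4932)*(-10000 - 8344)) + 144*15) = sqrt((-2544 + 8549*(-18344)) + 2160) = sqrt((-2544 - 156822856) + 2160) = sqrt(-156825400 + 2160) = sqrt(-156823240) = 2*I*sqrt(39205810)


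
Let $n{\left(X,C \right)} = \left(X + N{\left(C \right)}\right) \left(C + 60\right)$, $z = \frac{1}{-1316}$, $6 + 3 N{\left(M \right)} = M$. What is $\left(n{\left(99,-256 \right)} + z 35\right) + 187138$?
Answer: $\frac{104256137}{564} \approx 1.8485 \cdot 10^{5}$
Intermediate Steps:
$N{\left(M \right)} = -2 + \frac{M}{3}$
$z = - \frac{1}{1316} \approx -0.00075988$
$n{\left(X,C \right)} = \left(60 + C\right) \left(-2 + X + \frac{C}{3}\right)$ ($n{\left(X,C \right)} = \left(X + \left(-2 + \frac{C}{3}\right)\right) \left(C + 60\right) = \left(-2 + X + \frac{C}{3}\right) \left(60 + C\right) = \left(60 + C\right) \left(-2 + X + \frac{C}{3}\right)$)
$\left(n{\left(99,-256 \right)} + z 35\right) + 187138 = \left(\left(-120 + 18 \left(-256\right) + 60 \cdot 99 + \frac{\left(-256\right)^{2}}{3} - 25344\right) - \frac{5}{188}\right) + 187138 = \left(\left(-120 - 4608 + 5940 + \frac{1}{3} \cdot 65536 - 25344\right) - \frac{5}{188}\right) + 187138 = \left(\left(-120 - 4608 + 5940 + \frac{65536}{3} - 25344\right) - \frac{5}{188}\right) + 187138 = \left(- \frac{6860}{3} - \frac{5}{188}\right) + 187138 = - \frac{1289695}{564} + 187138 = \frac{104256137}{564}$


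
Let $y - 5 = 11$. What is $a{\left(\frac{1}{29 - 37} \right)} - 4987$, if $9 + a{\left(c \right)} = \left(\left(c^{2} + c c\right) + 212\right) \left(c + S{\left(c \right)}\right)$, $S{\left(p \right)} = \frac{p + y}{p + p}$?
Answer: $- \frac{4732541}{256} \approx -18487.0$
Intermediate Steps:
$y = 16$ ($y = 5 + 11 = 16$)
$S{\left(p \right)} = \frac{16 + p}{2 p}$ ($S{\left(p \right)} = \frac{p + 16}{p + p} = \frac{16 + p}{2 p}$)
$a{\left(c \right)} = -9 + \left(212 + 2 c^{2}\right) \left(c + \frac{16 + c}{2 c}\right)$ ($a{\left(c \right)} = -9 + \left(\left(c^{2} + c c\right) + 212\right) \left(c + \frac{16 + c}{2 c}\right) = -9 + \left(\left(c^{2} + c^{2}\right) + 212\right) \left(c + \frac{16 + c}{2 c}\right) = -9 + \left(2 c^{2} + 212\right) \left(c + \frac{16 + c}{2 c}\right) = -9 + \left(212 + 2 c^{2}\right) \left(c + \frac{16 + c}{2 c}\right)$)
$a{\left(\frac{1}{29 - 37} \right)} - 4987 = \left(97 + \left(\frac{1}{29 - 37}\right)^{2} + 2 \left(\frac{1}{29 - 37}\right)^{3} + \frac{228}{29 - 37} + \frac{1696}{\frac{1}{29 - 37}}\right) - 4987 = \left(97 + \left(\frac{1}{-8}\right)^{2} + 2 \left(\frac{1}{-8}\right)^{3} + \frac{228}{-8} + \frac{1696}{\frac{1}{-8}}\right) - 4987 = \left(97 + \left(- \frac{1}{8}\right)^{2} + 2 \left(- \frac{1}{8}\right)^{3} + 228 \left(- \frac{1}{8}\right) + \frac{1696}{- \frac{1}{8}}\right) - 4987 = \left(97 + \frac{1}{64} + 2 \left(- \frac{1}{512}\right) - \frac{57}{2} + 1696 \left(-8\right)\right) - 4987 = \left(97 + \frac{1}{64} - \frac{1}{256} - \frac{57}{2} - 13568\right) - 4987 = - \frac{3455869}{256} - 4987 = - \frac{4732541}{256}$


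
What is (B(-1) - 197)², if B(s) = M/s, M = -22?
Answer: 30625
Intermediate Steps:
B(s) = -22/s
(B(-1) - 197)² = (-22/(-1) - 197)² = (-22*(-1) - 197)² = (22 - 197)² = (-175)² = 30625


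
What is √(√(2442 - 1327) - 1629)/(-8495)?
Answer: -I*√(1629 - √1115)/8495 ≈ -0.0047022*I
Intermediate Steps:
√(√(2442 - 1327) - 1629)/(-8495) = √(√1115 - 1629)*(-1/8495) = √(-1629 + √1115)*(-1/8495) = -√(-1629 + √1115)/8495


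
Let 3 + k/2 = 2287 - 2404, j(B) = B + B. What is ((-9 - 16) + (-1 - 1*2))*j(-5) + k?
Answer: 40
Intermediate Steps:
j(B) = 2*B
k = -240 (k = -6 + 2*(2287 - 2404) = -6 + 2*(-117) = -6 - 234 = -240)
((-9 - 16) + (-1 - 1*2))*j(-5) + k = ((-9 - 16) + (-1 - 1*2))*(2*(-5)) - 240 = (-25 + (-1 - 2))*(-10) - 240 = (-25 - 3)*(-10) - 240 = -28*(-10) - 240 = 280 - 240 = 40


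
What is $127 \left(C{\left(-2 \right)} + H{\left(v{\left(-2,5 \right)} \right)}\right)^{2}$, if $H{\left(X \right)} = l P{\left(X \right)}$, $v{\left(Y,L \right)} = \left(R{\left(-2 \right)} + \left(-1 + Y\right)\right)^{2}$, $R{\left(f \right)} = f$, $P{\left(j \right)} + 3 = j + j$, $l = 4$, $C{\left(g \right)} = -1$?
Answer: $4441063$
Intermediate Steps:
$P{\left(j \right)} = -3 + 2 j$ ($P{\left(j \right)} = -3 + \left(j + j\right) = -3 + 2 j$)
$v{\left(Y,L \right)} = \left(-3 + Y\right)^{2}$ ($v{\left(Y,L \right)} = \left(-2 + \left(-1 + Y\right)\right)^{2} = \left(-3 + Y\right)^{2}$)
$H{\left(X \right)} = -12 + 8 X$ ($H{\left(X \right)} = 4 \left(-3 + 2 X\right) = -12 + 8 X$)
$127 \left(C{\left(-2 \right)} + H{\left(v{\left(-2,5 \right)} \right)}\right)^{2} = 127 \left(-1 - \left(12 - 8 \left(-3 - 2\right)^{2}\right)\right)^{2} = 127 \left(-1 - \left(12 - 8 \left(-5\right)^{2}\right)\right)^{2} = 127 \left(-1 + \left(-12 + 8 \cdot 25\right)\right)^{2} = 127 \left(-1 + \left(-12 + 200\right)\right)^{2} = 127 \left(-1 + 188\right)^{2} = 127 \cdot 187^{2} = 127 \cdot 34969 = 4441063$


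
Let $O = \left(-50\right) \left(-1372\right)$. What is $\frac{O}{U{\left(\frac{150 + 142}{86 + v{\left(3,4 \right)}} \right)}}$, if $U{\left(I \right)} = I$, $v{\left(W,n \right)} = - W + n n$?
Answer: $\frac{1697850}{73} \approx 23258.0$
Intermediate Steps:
$v{\left(W,n \right)} = n^{2} - W$ ($v{\left(W,n \right)} = - W + n^{2} = n^{2} - W$)
$O = 68600$
$\frac{O}{U{\left(\frac{150 + 142}{86 + v{\left(3,4 \right)}} \right)}} = \frac{68600}{\left(150 + 142\right) \frac{1}{86 + \left(4^{2} - 3\right)}} = \frac{68600}{292 \frac{1}{86 + \left(16 - 3\right)}} = \frac{68600}{292 \frac{1}{86 + 13}} = \frac{68600}{292 \cdot \frac{1}{99}} = \frac{68600}{\frac{292}{99}} = 68600 \cdot \frac{99}{292} = \frac{1697850}{73}$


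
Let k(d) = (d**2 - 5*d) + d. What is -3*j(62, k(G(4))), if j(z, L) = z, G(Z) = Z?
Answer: -186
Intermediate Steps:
k(d) = d**2 - 4*d
-3*j(62, k(G(4))) = -3*62 = -186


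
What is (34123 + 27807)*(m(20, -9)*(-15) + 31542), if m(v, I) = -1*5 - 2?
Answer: 1959898710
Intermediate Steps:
m(v, I) = -7 (m(v, I) = -5 - 2 = -7)
(34123 + 27807)*(m(20, -9)*(-15) + 31542) = (34123 + 27807)*(-7*(-15) + 31542) = 61930*(105 + 31542) = 61930*31647 = 1959898710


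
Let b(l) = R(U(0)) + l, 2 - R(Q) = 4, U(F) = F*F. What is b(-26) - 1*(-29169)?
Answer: 29141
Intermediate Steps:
U(F) = F²
R(Q) = -2 (R(Q) = 2 - 1*4 = 2 - 4 = -2)
b(l) = -2 + l
b(-26) - 1*(-29169) = (-2 - 26) - 1*(-29169) = -28 + 29169 = 29141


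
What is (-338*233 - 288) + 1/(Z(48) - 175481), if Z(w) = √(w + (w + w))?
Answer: -13869420699/175469 ≈ -79042.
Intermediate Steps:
Z(w) = √3*√w (Z(w) = √(w + 2*w) = √(3*w) = √3*√w)
(-338*233 - 288) + 1/(Z(48) - 175481) = (-338*233 - 288) + 1/(√3*√48 - 175481) = (-78754 - 288) + 1/(√3*(4*√3) - 175481) = -79042 + 1/(12 - 175481) = -79042 + 1/(-175469) = -79042 - 1/175469 = -13869420699/175469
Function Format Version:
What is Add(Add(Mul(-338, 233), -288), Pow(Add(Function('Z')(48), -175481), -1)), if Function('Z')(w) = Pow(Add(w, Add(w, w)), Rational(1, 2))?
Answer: Rational(-13869420699, 175469) ≈ -79042.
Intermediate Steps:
Function('Z')(w) = Mul(Pow(3, Rational(1, 2)), Pow(w, Rational(1, 2))) (Function('Z')(w) = Pow(Add(w, Mul(2, w)), Rational(1, 2)) = Pow(Mul(3, w), Rational(1, 2)) = Mul(Pow(3, Rational(1, 2)), Pow(w, Rational(1, 2))))
Add(Add(Mul(-338, 233), -288), Pow(Add(Function('Z')(48), -175481), -1)) = Add(Add(Mul(-338, 233), -288), Pow(Add(Mul(Pow(3, Rational(1, 2)), Pow(48, Rational(1, 2))), -175481), -1)) = Add(Add(-78754, -288), Pow(Add(Mul(Pow(3, Rational(1, 2)), Mul(4, Pow(3, Rational(1, 2)))), -175481), -1)) = Add(-79042, Pow(Add(12, -175481), -1)) = Add(-79042, Pow(-175469, -1)) = Add(-79042, Rational(-1, 175469)) = Rational(-13869420699, 175469)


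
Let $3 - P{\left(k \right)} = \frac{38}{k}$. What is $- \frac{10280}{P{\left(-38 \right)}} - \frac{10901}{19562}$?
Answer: $- \frac{50285241}{19562} \approx -2570.6$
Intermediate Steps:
$P{\left(k \right)} = 3 - \frac{38}{k}$
$- \frac{10280}{P{\left(-38 \right)}} - \frac{10901}{19562} = - \frac{10280}{3 - \frac{38}{-38}} - \frac{10901}{19562} = - \frac{10280}{3 - -1} - \frac{10901}{19562} = - \frac{10280}{3 + 1} - \frac{10901}{19562} = - \frac{10280}{4} - \frac{10901}{19562} = \left(-10280\right) \frac{1}{4} - \frac{10901}{19562} = -2570 - \frac{10901}{19562} = - \frac{50285241}{19562}$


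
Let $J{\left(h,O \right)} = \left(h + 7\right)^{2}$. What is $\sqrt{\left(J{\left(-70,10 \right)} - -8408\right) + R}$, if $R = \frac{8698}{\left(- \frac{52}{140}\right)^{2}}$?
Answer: $\frac{3 \sqrt{1416307}}{13} \approx 274.64$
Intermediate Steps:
$J{\left(h,O \right)} = \left(7 + h\right)^{2}$
$R = \frac{10655050}{169}$ ($R = \frac{8698}{\left(\left(-52\right) \frac{1}{140}\right)^{2}} = \frac{8698}{\left(- \frac{13}{35}\right)^{2}} = \frac{8698}{\frac{169}{1225}} = 8698 \cdot \frac{1225}{169} = \frac{10655050}{169} \approx 63048.0$)
$\sqrt{\left(J{\left(-70,10 \right)} - -8408\right) + R} = \sqrt{\left(\left(7 - 70\right)^{2} - -8408\right) + \frac{10655050}{169}} = \sqrt{\left(\left(-63\right)^{2} + 8408\right) + \frac{10655050}{169}} = \sqrt{\left(3969 + 8408\right) + \frac{10655050}{169}} = \sqrt{12377 + \frac{10655050}{169}} = \sqrt{\frac{12746763}{169}} = \frac{3 \sqrt{1416307}}{13}$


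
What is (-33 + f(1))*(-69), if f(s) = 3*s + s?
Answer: 2001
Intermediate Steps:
f(s) = 4*s
(-33 + f(1))*(-69) = (-33 + 4*1)*(-69) = (-33 + 4)*(-69) = -29*(-69) = 2001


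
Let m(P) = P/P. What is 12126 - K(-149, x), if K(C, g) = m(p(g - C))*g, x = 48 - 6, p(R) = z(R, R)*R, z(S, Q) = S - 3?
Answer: 12084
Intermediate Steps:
z(S, Q) = -3 + S
p(R) = R*(-3 + R) (p(R) = (-3 + R)*R = R*(-3 + R))
m(P) = 1
x = 42
K(C, g) = g (K(C, g) = 1*g = g)
12126 - K(-149, x) = 12126 - 1*42 = 12126 - 42 = 12084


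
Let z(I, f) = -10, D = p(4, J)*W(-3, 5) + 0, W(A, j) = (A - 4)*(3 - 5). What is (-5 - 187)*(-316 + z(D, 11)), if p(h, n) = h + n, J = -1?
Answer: 62592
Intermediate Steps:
W(A, j) = 8 - 2*A (W(A, j) = (-4 + A)*(-2) = 8 - 2*A)
D = 42 (D = (4 - 1)*(8 - 2*(-3)) + 0 = 3*(8 + 6) + 0 = 3*14 + 0 = 42 + 0 = 42)
(-5 - 187)*(-316 + z(D, 11)) = (-5 - 187)*(-316 - 10) = -192*(-326) = 62592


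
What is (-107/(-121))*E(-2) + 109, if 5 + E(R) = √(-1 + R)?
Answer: 12654/121 + 107*I*√3/121 ≈ 104.58 + 1.5316*I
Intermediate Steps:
E(R) = -5 + √(-1 + R)
(-107/(-121))*E(-2) + 109 = (-107/(-121))*(-5 + √(-1 - 2)) + 109 = (-107*(-1/121))*(-5 + √(-3)) + 109 = 107*(-5 + I*√3)/121 + 109 = (-535/121 + 107*I*√3/121) + 109 = 12654/121 + 107*I*√3/121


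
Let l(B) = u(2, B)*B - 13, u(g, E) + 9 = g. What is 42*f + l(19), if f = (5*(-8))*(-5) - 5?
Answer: 8044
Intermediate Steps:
u(g, E) = -9 + g
f = 195 (f = -40*(-5) - 5 = 200 - 5 = 195)
l(B) = -13 - 7*B (l(B) = (-9 + 2)*B - 13 = -7*B - 13 = -13 - 7*B)
42*f + l(19) = 42*195 + (-13 - 7*19) = 8190 + (-13 - 133) = 8190 - 146 = 8044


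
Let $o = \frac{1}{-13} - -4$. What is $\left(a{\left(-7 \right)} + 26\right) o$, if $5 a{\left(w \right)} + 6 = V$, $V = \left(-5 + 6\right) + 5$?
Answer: $102$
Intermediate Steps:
$V = 6$ ($V = 1 + 5 = 6$)
$a{\left(w \right)} = 0$ ($a{\left(w \right)} = - \frac{6}{5} + \frac{1}{5} \cdot 6 = - \frac{6}{5} + \frac{6}{5} = 0$)
$o = \frac{51}{13}$ ($o = - \frac{1}{13} + 4 = \frac{51}{13} \approx 3.9231$)
$\left(a{\left(-7 \right)} + 26\right) o = \left(0 + 26\right) \frac{51}{13} = 26 \cdot \frac{51}{13} = 102$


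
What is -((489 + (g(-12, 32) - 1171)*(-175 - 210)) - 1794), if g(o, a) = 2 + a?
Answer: -436440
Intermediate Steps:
-((489 + (g(-12, 32) - 1171)*(-175 - 210)) - 1794) = -((489 + ((2 + 32) - 1171)*(-175 - 210)) - 1794) = -((489 + (34 - 1171)*(-385)) - 1794) = -((489 - 1137*(-385)) - 1794) = -((489 + 437745) - 1794) = -(438234 - 1794) = -1*436440 = -436440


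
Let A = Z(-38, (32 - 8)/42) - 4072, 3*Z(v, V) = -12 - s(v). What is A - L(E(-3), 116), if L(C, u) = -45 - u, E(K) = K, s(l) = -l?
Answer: -11783/3 ≈ -3927.7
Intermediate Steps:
Z(v, V) = -4 + v/3 (Z(v, V) = (-12 - (-1)*v)/3 = (-12 + v)/3 = -4 + v/3)
A = -12266/3 (A = (-4 + (1/3)*(-38)) - 4072 = (-4 - 38/3) - 4072 = -50/3 - 4072 = -12266/3 ≈ -4088.7)
A - L(E(-3), 116) = -12266/3 - (-45 - 1*116) = -12266/3 - (-45 - 116) = -12266/3 - 1*(-161) = -12266/3 + 161 = -11783/3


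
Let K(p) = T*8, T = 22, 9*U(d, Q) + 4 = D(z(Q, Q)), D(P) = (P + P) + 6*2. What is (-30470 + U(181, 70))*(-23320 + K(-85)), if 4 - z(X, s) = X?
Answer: 6349648976/9 ≈ 7.0552e+8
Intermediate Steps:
z(X, s) = 4 - X
D(P) = 12 + 2*P (D(P) = 2*P + 12 = 12 + 2*P)
U(d, Q) = 16/9 - 2*Q/9 (U(d, Q) = -4/9 + (12 + 2*(4 - Q))/9 = -4/9 + (12 + (8 - 2*Q))/9 = -4/9 + (20 - 2*Q)/9 = -4/9 + (20/9 - 2*Q/9) = 16/9 - 2*Q/9)
K(p) = 176 (K(p) = 22*8 = 176)
(-30470 + U(181, 70))*(-23320 + K(-85)) = (-30470 + (16/9 - 2/9*70))*(-23320 + 176) = (-30470 + (16/9 - 140/9))*(-23144) = (-30470 - 124/9)*(-23144) = -274354/9*(-23144) = 6349648976/9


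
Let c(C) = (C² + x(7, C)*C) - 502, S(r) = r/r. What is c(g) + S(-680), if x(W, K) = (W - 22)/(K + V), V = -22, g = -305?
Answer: 10083591/109 ≈ 92510.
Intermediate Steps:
x(W, K) = (-22 + W)/(-22 + K) (x(W, K) = (W - 22)/(K - 22) = (-22 + W)/(-22 + K))
S(r) = 1
c(C) = -502 + C² - 15*C/(-22 + C) (c(C) = (C² + ((-22 + 7)/(-22 + C))*C) - 502 = (C² + (-15/(-22 + C))*C) - 502 = (C² - 15*C/(-22 + C)) - 502 = -502 + C² - 15*C/(-22 + C))
c(g) + S(-680) = (-15*(-305) + (-502 + (-305)²)*(-22 - 305))/(-22 - 305) + 1 = (4575 + (-502 + 93025)*(-327))/(-327) + 1 = -(4575 + 92523*(-327))/327 + 1 = -(4575 - 30255021)/327 + 1 = -1/327*(-30250446) + 1 = 10083482/109 + 1 = 10083591/109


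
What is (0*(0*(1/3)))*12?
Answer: 0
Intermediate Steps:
(0*(0*(1/3)))*12 = (0*(0*(1*(⅓))))*12 = (0*(0*(⅓)))*12 = (0*0)*12 = 0*12 = 0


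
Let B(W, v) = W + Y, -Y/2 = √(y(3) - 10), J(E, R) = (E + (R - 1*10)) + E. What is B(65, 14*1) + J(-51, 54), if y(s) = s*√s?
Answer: 7 - 2*√(-10 + 3*√3) ≈ 7.0 - 4.3835*I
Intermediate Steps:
y(s) = s^(3/2)
J(E, R) = -10 + R + 2*E (J(E, R) = (E + (R - 10)) + E = (E + (-10 + R)) + E = (-10 + E + R) + E = -10 + R + 2*E)
Y = -2*√(-10 + 3*√3) (Y = -2*√(3^(3/2) - 10) = -2*√(3*√3 - 10) = -2*√(-10 + 3*√3) ≈ -4.3835*I)
B(W, v) = W - 2*I*√(10 - 3*√3)
B(65, 14*1) + J(-51, 54) = (65 - 2*√(-10 + 3*√3)) + (-10 + 54 + 2*(-51)) = (65 - 2*√(-10 + 3*√3)) + (-10 + 54 - 102) = (65 - 2*√(-10 + 3*√3)) - 58 = 7 - 2*√(-10 + 3*√3)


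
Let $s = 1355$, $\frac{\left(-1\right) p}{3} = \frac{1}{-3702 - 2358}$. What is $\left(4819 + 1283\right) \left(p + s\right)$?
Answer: $\frac{8350895151}{1010} \approx 8.2682 \cdot 10^{6}$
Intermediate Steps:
$p = \frac{1}{2020}$ ($p = - \frac{3}{-3702 - 2358} = - \frac{3}{-6060} = \left(-3\right) \left(- \frac{1}{6060}\right) = \frac{1}{2020} \approx 0.00049505$)
$\left(4819 + 1283\right) \left(p + s\right) = \left(4819 + 1283\right) \left(\frac{1}{2020} + 1355\right) = 6102 \cdot \frac{2737101}{2020} = \frac{8350895151}{1010}$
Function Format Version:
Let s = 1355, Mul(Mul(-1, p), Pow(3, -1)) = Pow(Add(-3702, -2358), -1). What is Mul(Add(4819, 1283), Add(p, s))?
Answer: Rational(8350895151, 1010) ≈ 8.2682e+6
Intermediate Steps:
p = Rational(1, 2020) (p = Mul(-3, Pow(Add(-3702, -2358), -1)) = Mul(-3, Pow(-6060, -1)) = Mul(-3, Rational(-1, 6060)) = Rational(1, 2020) ≈ 0.00049505)
Mul(Add(4819, 1283), Add(p, s)) = Mul(Add(4819, 1283), Add(Rational(1, 2020), 1355)) = Mul(6102, Rational(2737101, 2020)) = Rational(8350895151, 1010)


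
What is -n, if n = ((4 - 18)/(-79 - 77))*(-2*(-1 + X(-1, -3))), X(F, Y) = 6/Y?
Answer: -7/13 ≈ -0.53846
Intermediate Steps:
n = 7/13 (n = ((4 - 18)/(-79 - 77))*(-2*(-1 + 6/(-3))) = (-14/(-156))*(-2*(-1 + 6*(-1/3))) = (-14*(-1/156))*(-2*(-1 - 2)) = 7*(-2*(-3))/78 = (7/78)*6 = 7/13 ≈ 0.53846)
-n = -1*7/13 = -7/13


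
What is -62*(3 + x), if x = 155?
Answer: -9796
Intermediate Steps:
-62*(3 + x) = -62*(3 + 155) = -62*158 = -9796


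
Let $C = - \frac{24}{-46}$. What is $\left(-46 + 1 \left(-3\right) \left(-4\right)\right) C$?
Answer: $- \frac{408}{23} \approx -17.739$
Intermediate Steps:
$C = \frac{12}{23}$ ($C = \left(-24\right) \left(- \frac{1}{46}\right) = \frac{12}{23} \approx 0.52174$)
$\left(-46 + 1 \left(-3\right) \left(-4\right)\right) C = \left(-46 + 1 \left(-3\right) \left(-4\right)\right) \frac{12}{23} = \left(-46 - -12\right) \frac{12}{23} = \left(-46 + 12\right) \frac{12}{23} = \left(-34\right) \frac{12}{23} = - \frac{408}{23}$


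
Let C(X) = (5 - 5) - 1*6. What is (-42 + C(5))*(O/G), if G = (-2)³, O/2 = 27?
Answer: 324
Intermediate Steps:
O = 54 (O = 2*27 = 54)
C(X) = -6 (C(X) = 0 - 6 = -6)
G = -8
(-42 + C(5))*(O/G) = (-42 - 6)*(54/(-8)) = -2592*(-1)/8 = -48*(-27/4) = 324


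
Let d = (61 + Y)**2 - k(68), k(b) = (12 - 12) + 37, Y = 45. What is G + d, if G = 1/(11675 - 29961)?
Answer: 204784913/18286 ≈ 11199.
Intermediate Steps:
k(b) = 37 (k(b) = 0 + 37 = 37)
d = 11199 (d = (61 + 45)**2 - 1*37 = 106**2 - 37 = 11236 - 37 = 11199)
G = -1/18286 (G = 1/(-18286) = -1/18286 ≈ -5.4687e-5)
G + d = -1/18286 + 11199 = 204784913/18286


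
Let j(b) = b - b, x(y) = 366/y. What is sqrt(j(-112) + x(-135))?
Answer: I*sqrt(610)/15 ≈ 1.6465*I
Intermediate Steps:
j(b) = 0
sqrt(j(-112) + x(-135)) = sqrt(0 + 366/(-135)) = sqrt(0 + 366*(-1/135)) = sqrt(0 - 122/45) = sqrt(-122/45) = I*sqrt(610)/15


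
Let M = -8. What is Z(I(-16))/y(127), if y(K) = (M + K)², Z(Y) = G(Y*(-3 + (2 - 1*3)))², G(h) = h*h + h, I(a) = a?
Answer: 17305600/14161 ≈ 1222.1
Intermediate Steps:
G(h) = h + h² (G(h) = h² + h = h + h²)
Z(Y) = 16*Y²*(1 - 4*Y)² (Z(Y) = ((Y*(-3 + (2 - 1*3)))*(1 + Y*(-3 + (2 - 1*3))))² = ((Y*(-3 + (2 - 3)))*(1 + Y*(-3 + (2 - 3))))² = ((Y*(-3 - 1))*(1 + Y*(-3 - 1)))² = ((Y*(-4))*(1 + Y*(-4)))² = ((-4*Y)*(1 - 4*Y))² = (-4*Y*(1 - 4*Y))² = 16*Y²*(1 - 4*Y)²)
y(K) = (-8 + K)²
Z(I(-16))/y(127) = (16*(-16)²*(-1 + 4*(-16))²)/((-8 + 127)²) = (16*256*(-1 - 64)²)/(119²) = (16*256*(-65)²)/14161 = (16*256*4225)*(1/14161) = 17305600*(1/14161) = 17305600/14161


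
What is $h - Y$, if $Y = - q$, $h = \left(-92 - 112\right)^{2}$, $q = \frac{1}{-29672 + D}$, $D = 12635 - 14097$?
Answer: $\frac{1295672543}{31134} \approx 41616.0$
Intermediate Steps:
$D = -1462$ ($D = 12635 - 14097 = -1462$)
$q = - \frac{1}{31134}$ ($q = \frac{1}{-29672 - 1462} = \frac{1}{-31134} = - \frac{1}{31134} \approx -3.2119 \cdot 10^{-5}$)
$h = 41616$ ($h = \left(-204\right)^{2} = 41616$)
$Y = \frac{1}{31134}$ ($Y = \left(-1\right) \left(- \frac{1}{31134}\right) = \frac{1}{31134} \approx 3.2119 \cdot 10^{-5}$)
$h - Y = 41616 - \frac{1}{31134} = \frac{1295672543}{31134}$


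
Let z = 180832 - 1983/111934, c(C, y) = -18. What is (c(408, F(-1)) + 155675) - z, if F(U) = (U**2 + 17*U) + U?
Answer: -2817936467/111934 ≈ -25175.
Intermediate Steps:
F(U) = U**2 + 18*U
z = 20241247105/111934 (z = 180832 - 1983/111934 = 20241247105/111934 ≈ 1.8083e+5)
(c(408, F(-1)) + 155675) - z = (-18 + 155675) - 1*20241247105/111934 = 155657 - 20241247105/111934 = -2817936467/111934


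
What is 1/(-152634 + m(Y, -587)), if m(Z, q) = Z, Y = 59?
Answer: -1/152575 ≈ -6.5542e-6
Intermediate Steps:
1/(-152634 + m(Y, -587)) = 1/(-152634 + 59) = 1/(-152575) = -1/152575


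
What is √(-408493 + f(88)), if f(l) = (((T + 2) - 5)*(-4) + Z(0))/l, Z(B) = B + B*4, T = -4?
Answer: I*√197710458/22 ≈ 639.13*I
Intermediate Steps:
Z(B) = 5*B (Z(B) = B + 4*B = 5*B)
f(l) = 28/l (f(l) = (((-4 + 2) - 5)*(-4) + 5*0)/l = ((-2 - 5)*(-4) + 0)/l = (-7*(-4) + 0)/l = (28 + 0)/l = 28/l)
√(-408493 + f(88)) = √(-408493 + 28/88) = √(-408493 + 28*(1/88)) = √(-408493 + 7/22) = √(-8986839/22) = I*√197710458/22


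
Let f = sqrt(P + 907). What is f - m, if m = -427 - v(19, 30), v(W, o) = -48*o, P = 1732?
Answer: -1013 + sqrt(2639) ≈ -961.63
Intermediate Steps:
f = sqrt(2639) (f = sqrt(1732 + 907) = sqrt(2639) ≈ 51.371)
m = 1013 (m = -427 - (-48)*30 = -427 - 1*(-1440) = -427 + 1440 = 1013)
f - m = sqrt(2639) - 1*1013 = sqrt(2639) - 1013 = -1013 + sqrt(2639)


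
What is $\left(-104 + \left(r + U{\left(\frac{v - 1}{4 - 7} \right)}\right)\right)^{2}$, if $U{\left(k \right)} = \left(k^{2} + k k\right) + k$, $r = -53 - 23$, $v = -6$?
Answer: $\frac{2253001}{81} \approx 27815.0$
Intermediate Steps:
$r = -76$
$U{\left(k \right)} = k + 2 k^{2}$ ($U{\left(k \right)} = \left(k^{2} + k^{2}\right) + k = 2 k^{2} + k = k + 2 k^{2}$)
$\left(-104 + \left(r + U{\left(\frac{v - 1}{4 - 7} \right)}\right)\right)^{2} = \left(-104 - \left(76 - \frac{-6 - 1}{4 - 7} \left(1 + 2 \frac{-6 - 1}{4 - 7}\right)\right)\right)^{2} = \left(-104 - \left(76 - \frac{-6 + \left(-5 + 4\right)}{-3} \left(1 + 2 \frac{-6 + \left(-5 + 4\right)}{-3}\right)\right)\right)^{2} = \left(-104 - \left(76 - \left(-6 - 1\right) \left(- \frac{1}{3}\right) \left(1 + 2 \left(-6 - 1\right) \left(- \frac{1}{3}\right)\right)\right)\right)^{2} = \left(-104 - \left(76 - \left(-7\right) \left(- \frac{1}{3}\right) \left(1 + 2 \left(\left(-7\right) \left(- \frac{1}{3}\right)\right)\right)\right)\right)^{2} = \left(-104 - \left(76 - \frac{7 \left(1 + 2 \cdot \frac{7}{3}\right)}{3}\right)\right)^{2} = \left(-104 - \left(76 - \frac{7 \left(1 + \frac{14}{3}\right)}{3}\right)\right)^{2} = \left(-104 + \left(-76 + \frac{7}{3} \cdot \frac{17}{3}\right)\right)^{2} = \left(-104 + \left(-76 + \frac{119}{9}\right)\right)^{2} = \left(-104 - \frac{565}{9}\right)^{2} = \left(- \frac{1501}{9}\right)^{2} = \frac{2253001}{81}$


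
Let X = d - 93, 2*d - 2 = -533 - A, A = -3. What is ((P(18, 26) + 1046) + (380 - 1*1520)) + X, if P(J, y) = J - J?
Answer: -451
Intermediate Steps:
d = -264 (d = 1 + (-533 - 1*(-3))/2 = 1 + (-533 + 3)/2 = 1 + (1/2)*(-530) = 1 - 265 = -264)
P(J, y) = 0
X = -357 (X = -264 - 93 = -357)
((P(18, 26) + 1046) + (380 - 1*1520)) + X = ((0 + 1046) + (380 - 1*1520)) - 357 = (1046 + (380 - 1520)) - 357 = (1046 - 1140) - 357 = -94 - 357 = -451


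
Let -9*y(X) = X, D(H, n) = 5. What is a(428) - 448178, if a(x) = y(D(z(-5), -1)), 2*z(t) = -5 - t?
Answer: -4033607/9 ≈ -4.4818e+5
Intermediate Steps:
z(t) = -5/2 - t/2 (z(t) = (-5 - t)/2 = -5/2 - t/2)
y(X) = -X/9
a(x) = -5/9 (a(x) = -1/9*5 = -5/9)
a(428) - 448178 = -5/9 - 448178 = -4033607/9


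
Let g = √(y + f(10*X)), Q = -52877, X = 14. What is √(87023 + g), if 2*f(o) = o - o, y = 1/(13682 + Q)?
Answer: √(14854323542175 + 13065*I*√4355)/13065 ≈ 295.0 + 8.5613e-6*I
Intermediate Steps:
y = -1/39195 (y = 1/(13682 - 52877) = 1/(-39195) = -1/39195 ≈ -2.5513e-5)
f(o) = 0 (f(o) = (o - o)/2 = (½)*0 = 0)
g = I*√4355/13065 (g = √(-1/39195 + 0) = √(-1/39195) = I*√4355/13065 ≈ 0.0050511*I)
√(87023 + g) = √(87023 + I*√4355/13065)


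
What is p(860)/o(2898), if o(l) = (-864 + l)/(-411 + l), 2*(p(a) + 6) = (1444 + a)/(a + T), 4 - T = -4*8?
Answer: -9119/1582 ≈ -5.7642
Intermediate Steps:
T = 36 (T = 4 - (-4)*8 = 4 - 1*(-32) = 4 + 32 = 36)
p(a) = -6 + (1444 + a)/(2*(36 + a)) (p(a) = -6 + ((1444 + a)/(a + 36))/2 = -6 + ((1444 + a)/(36 + a))/2 = -6 + (1444 + a)/(2*(36 + a)))
o(l) = (-864 + l)/(-411 + l)
p(860)/o(2898) = (11*(92 - 1*860)/(2*(36 + 860)))/(((-864 + 2898)/(-411 + 2898))) = ((11/2)*(92 - 860)/896)/((2034/2487)) = ((11/2)*(1/896)*(-768))/(((1/2487)*2034)) = -33/(7*678/829) = -33/7*829/678 = -9119/1582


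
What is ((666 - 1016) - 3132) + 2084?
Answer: -1398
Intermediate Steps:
((666 - 1016) - 3132) + 2084 = (-350 - 3132) + 2084 = -3482 + 2084 = -1398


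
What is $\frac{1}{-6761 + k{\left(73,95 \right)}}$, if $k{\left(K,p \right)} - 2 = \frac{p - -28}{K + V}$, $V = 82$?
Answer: $- \frac{155}{1047522} \approx -0.00014797$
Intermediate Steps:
$k{\left(K,p \right)} = 2 + \frac{28 + p}{82 + K}$ ($k{\left(K,p \right)} = 2 + \frac{p - -28}{K + 82} = 2 + \frac{p + 28}{82 + K} = 2 + \frac{28 + p}{82 + K}$)
$\frac{1}{-6761 + k{\left(73,95 \right)}} = \frac{1}{-6761 + \frac{192 + 95 + 2 \cdot 73}{82 + 73}} = \frac{1}{-6761 + \frac{192 + 95 + 146}{155}} = \frac{1}{-6761 + \frac{1}{155} \cdot 433} = \frac{1}{-6761 + \frac{433}{155}} = \frac{1}{- \frac{1047522}{155}} = - \frac{155}{1047522}$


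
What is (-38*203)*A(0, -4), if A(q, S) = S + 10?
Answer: -46284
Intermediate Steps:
A(q, S) = 10 + S
(-38*203)*A(0, -4) = (-38*203)*(10 - 4) = -7714*6 = -46284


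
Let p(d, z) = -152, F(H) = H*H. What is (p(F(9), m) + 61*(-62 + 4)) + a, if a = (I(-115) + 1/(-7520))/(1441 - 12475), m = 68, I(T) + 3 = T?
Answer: -102059790613/27658560 ≈ -3690.0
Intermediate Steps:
I(T) = -3 + T
F(H) = H²
a = 295787/27658560 (a = ((-3 - 115) + 1/(-7520))/(1441 - 12475) = (-118 - 1/7520)/(-11034) = -887361/7520*(-1/11034) = 295787/27658560 ≈ 0.010694)
(p(F(9), m) + 61*(-62 + 4)) + a = (-152 + 61*(-62 + 4)) + 295787/27658560 = (-152 + 61*(-58)) + 295787/27658560 = (-152 - 3538) + 295787/27658560 = -3690 + 295787/27658560 = -102059790613/27658560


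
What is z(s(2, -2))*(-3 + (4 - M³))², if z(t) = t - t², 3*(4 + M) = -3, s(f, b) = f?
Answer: -31752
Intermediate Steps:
M = -5 (M = -4 + (⅓)*(-3) = -4 - 1 = -5)
z(s(2, -2))*(-3 + (4 - M³))² = (2*(1 - 1*2))*(-3 + (4 - 1*(-5)³))² = (2*(1 - 2))*(-3 + (4 - 1*(-125)))² = (2*(-1))*(-3 + (4 + 125))² = -2*(-3 + 129)² = -2*126² = -2*15876 = -31752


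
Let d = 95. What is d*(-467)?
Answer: -44365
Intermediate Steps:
d*(-467) = 95*(-467) = -44365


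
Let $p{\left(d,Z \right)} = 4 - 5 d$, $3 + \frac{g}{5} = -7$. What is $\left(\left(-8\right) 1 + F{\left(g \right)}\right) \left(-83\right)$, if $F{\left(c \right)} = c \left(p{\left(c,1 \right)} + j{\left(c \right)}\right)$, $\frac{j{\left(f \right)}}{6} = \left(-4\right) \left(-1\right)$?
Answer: $1154364$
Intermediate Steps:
$g = -50$ ($g = -15 + 5 \left(-7\right) = -15 - 35 = -50$)
$j{\left(f \right)} = 24$ ($j{\left(f \right)} = 6 \left(\left(-4\right) \left(-1\right)\right) = 6 \cdot 4 = 24$)
$F{\left(c \right)} = c \left(28 - 5 c\right)$ ($F{\left(c \right)} = c \left(\left(4 - 5 c\right) + 24\right) = c \left(28 - 5 c\right)$)
$\left(\left(-8\right) 1 + F{\left(g \right)}\right) \left(-83\right) = \left(\left(-8\right) 1 - 50 \left(28 - -250\right)\right) \left(-83\right) = \left(-8 - 50 \left(28 + 250\right)\right) \left(-83\right) = \left(-8 - 13900\right) \left(-83\right) = \left(-13908\right) \left(-83\right) = 1154364$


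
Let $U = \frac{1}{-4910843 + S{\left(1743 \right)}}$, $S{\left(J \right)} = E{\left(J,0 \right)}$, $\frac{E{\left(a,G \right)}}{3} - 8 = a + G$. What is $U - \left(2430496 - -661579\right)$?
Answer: $- \frac{15168452199251}{4905590} \approx -3.0921 \cdot 10^{6}$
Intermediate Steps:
$E{\left(a,G \right)} = 24 + 3 G + 3 a$ ($E{\left(a,G \right)} = 24 + 3 \left(a + G\right) = 24 + 3 \left(G + a\right) = 24 + \left(3 G + 3 a\right) = 24 + 3 G + 3 a$)
$S{\left(J \right)} = 24 + 3 J$ ($S{\left(J \right)} = 24 + 3 \cdot 0 + 3 J = 24 + 0 + 3 J = 24 + 3 J$)
$U = - \frac{1}{4905590}$ ($U = \frac{1}{-4910843 + \left(24 + 3 \cdot 1743\right)} = \frac{1}{-4910843 + \left(24 + 5229\right)} = \frac{1}{-4910843 + 5253} = \frac{1}{-4905590} = - \frac{1}{4905590} \approx -2.0385 \cdot 10^{-7}$)
$U - \left(2430496 - -661579\right) = - \frac{1}{4905590} - \left(2430496 - -661579\right) = - \frac{1}{4905590} - \left(2430496 + 661579\right) = - \frac{1}{4905590} - 3092075 = - \frac{15168452199251}{4905590}$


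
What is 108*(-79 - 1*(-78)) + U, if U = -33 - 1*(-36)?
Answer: -105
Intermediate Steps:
U = 3 (U = -33 + 36 = 3)
108*(-79 - 1*(-78)) + U = 108*(-79 - 1*(-78)) + 3 = 108*(-79 + 78) + 3 = 108*(-1) + 3 = -108 + 3 = -105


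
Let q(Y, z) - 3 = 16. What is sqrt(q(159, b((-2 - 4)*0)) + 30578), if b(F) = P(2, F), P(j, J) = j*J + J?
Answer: sqrt(30597) ≈ 174.92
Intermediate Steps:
P(j, J) = J + J*j (P(j, J) = J*j + J = J + J*j)
b(F) = 3*F (b(F) = F*(1 + 2) = F*3 = 3*F)
q(Y, z) = 19 (q(Y, z) = 3 + 16 = 19)
sqrt(q(159, b((-2 - 4)*0)) + 30578) = sqrt(19 + 30578) = sqrt(30597)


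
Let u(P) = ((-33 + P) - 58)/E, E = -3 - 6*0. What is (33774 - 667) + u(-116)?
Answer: 33176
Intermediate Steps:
E = -3 (E = -3 + 0 = -3)
u(P) = 91/3 - P/3 (u(P) = ((-33 + P) - 58)/(-3) = (-91 + P)*(-⅓) = 91/3 - P/3)
(33774 - 667) + u(-116) = (33774 - 667) + (91/3 - ⅓*(-116)) = 33107 + (91/3 + 116/3) = 33107 + 69 = 33176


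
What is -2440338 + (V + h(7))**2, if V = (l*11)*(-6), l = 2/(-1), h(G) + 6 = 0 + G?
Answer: -2422649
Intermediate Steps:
h(G) = -6 + G (h(G) = -6 + (0 + G) = -6 + G)
l = -2 (l = 2*(-1) = -2)
V = 132 (V = -2*11*(-6) = -22*(-6) = 132)
-2440338 + (V + h(7))**2 = -2440338 + (132 + (-6 + 7))**2 = -2440338 + (132 + 1)**2 = -2440338 + 133**2 = -2440338 + 17689 = -2422649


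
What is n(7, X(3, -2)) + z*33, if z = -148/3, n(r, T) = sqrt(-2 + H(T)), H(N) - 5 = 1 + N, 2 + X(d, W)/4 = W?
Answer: -1628 + 2*I*sqrt(3) ≈ -1628.0 + 3.4641*I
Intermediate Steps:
X(d, W) = -8 + 4*W
H(N) = 6 + N (H(N) = 5 + (1 + N) = 6 + N)
n(r, T) = sqrt(4 + T) (n(r, T) = sqrt(-2 + (6 + T)) = sqrt(4 + T))
z = -148/3 (z = -148*1/3 = -148/3 ≈ -49.333)
n(7, X(3, -2)) + z*33 = sqrt(4 + (-8 + 4*(-2))) - 148/3*33 = sqrt(4 + (-8 - 8)) - 1628 = sqrt(4 - 16) - 1628 = sqrt(-12) - 1628 = 2*I*sqrt(3) - 1628 = -1628 + 2*I*sqrt(3)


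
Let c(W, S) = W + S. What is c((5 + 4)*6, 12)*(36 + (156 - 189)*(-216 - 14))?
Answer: 503316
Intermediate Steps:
c(W, S) = S + W
c((5 + 4)*6, 12)*(36 + (156 - 189)*(-216 - 14)) = (12 + (5 + 4)*6)*(36 + (156 - 189)*(-216 - 14)) = (12 + 9*6)*(36 - 33*(-230)) = (12 + 54)*(36 + 7590) = 66*7626 = 503316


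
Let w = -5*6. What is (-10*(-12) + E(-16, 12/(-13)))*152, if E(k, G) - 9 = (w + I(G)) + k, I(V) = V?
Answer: 162184/13 ≈ 12476.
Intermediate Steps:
w = -30
E(k, G) = -21 + G + k (E(k, G) = 9 + ((-30 + G) + k) = 9 + (-30 + G + k) = -21 + G + k)
(-10*(-12) + E(-16, 12/(-13)))*152 = (-10*(-12) + (-21 + 12/(-13) - 16))*152 = (120 + (-21 + 12*(-1/13) - 16))*152 = (120 + (-21 - 12/13 - 16))*152 = (120 - 493/13)*152 = (1067/13)*152 = 162184/13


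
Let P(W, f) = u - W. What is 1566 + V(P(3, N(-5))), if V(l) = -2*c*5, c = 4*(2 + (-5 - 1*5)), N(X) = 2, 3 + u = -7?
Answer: 1886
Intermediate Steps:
u = -10 (u = -3 - 7 = -10)
c = -32 (c = 4*(2 + (-5 - 5)) = 4*(2 - 10) = 4*(-8) = -32)
P(W, f) = -10 - W
V(l) = 320 (V(l) = -2*(-32)*5 = 64*5 = 320)
1566 + V(P(3, N(-5))) = 1566 + 320 = 1886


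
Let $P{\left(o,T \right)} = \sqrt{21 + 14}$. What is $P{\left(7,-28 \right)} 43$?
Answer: $43 \sqrt{35} \approx 254.39$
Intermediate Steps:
$P{\left(o,T \right)} = \sqrt{35}$
$P{\left(7,-28 \right)} 43 = \sqrt{35} \cdot 43 = 43 \sqrt{35}$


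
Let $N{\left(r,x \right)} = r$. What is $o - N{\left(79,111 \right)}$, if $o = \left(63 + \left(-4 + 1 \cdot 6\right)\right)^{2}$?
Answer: $4146$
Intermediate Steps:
$o = 4225$ ($o = \left(63 + \left(-4 + 6\right)\right)^{2} = \left(63 + 2\right)^{2} = 65^{2} = 4225$)
$o - N{\left(79,111 \right)} = 4225 - 79 = 4146$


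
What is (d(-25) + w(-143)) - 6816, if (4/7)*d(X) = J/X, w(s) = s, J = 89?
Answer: -696523/100 ≈ -6965.2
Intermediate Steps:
d(X) = 623/(4*X) (d(X) = 7*(89/X)/4 = 623/(4*X))
(d(-25) + w(-143)) - 6816 = ((623/4)/(-25) - 143) - 6816 = ((623/4)*(-1/25) - 143) - 6816 = (-623/100 - 143) - 6816 = -14923/100 - 6816 = -696523/100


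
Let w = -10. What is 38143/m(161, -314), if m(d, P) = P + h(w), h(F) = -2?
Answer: -38143/316 ≈ -120.71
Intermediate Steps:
m(d, P) = -2 + P (m(d, P) = P - 2 = -2 + P)
38143/m(161, -314) = 38143/(-2 - 314) = 38143/(-316) = 38143*(-1/316) = -38143/316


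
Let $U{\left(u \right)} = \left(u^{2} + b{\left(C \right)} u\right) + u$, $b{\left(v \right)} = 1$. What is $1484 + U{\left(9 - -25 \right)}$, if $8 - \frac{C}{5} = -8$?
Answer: $2708$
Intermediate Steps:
$C = 80$ ($C = 40 - -40 = 40 + 40 = 80$)
$U{\left(u \right)} = u^{2} + 2 u$ ($U{\left(u \right)} = \left(u^{2} + 1 u\right) + u = \left(u^{2} + u\right) + u = \left(u + u^{2}\right) + u = u^{2} + 2 u$)
$1484 + U{\left(9 - -25 \right)} = 1484 + \left(9 - -25\right) \left(2 + \left(9 - -25\right)\right) = 1484 + \left(9 + 25\right) \left(2 + \left(9 + 25\right)\right) = 1484 + 34 \left(2 + 34\right) = 1484 + 34 \cdot 36 = 1484 + 1224 = 2708$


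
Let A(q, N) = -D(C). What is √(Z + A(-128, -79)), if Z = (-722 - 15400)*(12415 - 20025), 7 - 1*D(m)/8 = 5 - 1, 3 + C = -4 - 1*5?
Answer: 6*√3408011 ≈ 11076.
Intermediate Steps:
C = -12 (C = -3 + (-4 - 1*5) = -3 + (-4 - 5) = -3 - 9 = -12)
D(m) = 24 (D(m) = 56 - 8*(5 - 1) = 56 - 8*4 = 56 - 32 = 24)
Z = 122688420 (Z = -16122*(-7610) = 122688420)
A(q, N) = -24 (A(q, N) = -1*24 = -24)
√(Z + A(-128, -79)) = √(122688420 - 24) = √122688396 = 6*√3408011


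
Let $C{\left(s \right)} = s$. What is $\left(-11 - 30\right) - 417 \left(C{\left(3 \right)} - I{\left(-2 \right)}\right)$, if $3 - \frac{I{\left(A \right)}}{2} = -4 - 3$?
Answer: $7048$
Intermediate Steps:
$I{\left(A \right)} = 20$ ($I{\left(A \right)} = 6 - 2 \left(-4 - 3\right) = 6 - -14 = 6 + 14 = 20$)
$\left(-11 - 30\right) - 417 \left(C{\left(3 \right)} - I{\left(-2 \right)}\right) = \left(-11 - 30\right) - 417 \left(3 - 20\right) = -41 - -7089 = -41 + 7089 = 7048$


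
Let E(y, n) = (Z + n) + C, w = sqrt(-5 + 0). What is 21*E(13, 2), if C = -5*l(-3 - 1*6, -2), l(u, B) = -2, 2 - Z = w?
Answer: 294 - 21*I*sqrt(5) ≈ 294.0 - 46.957*I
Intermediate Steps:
w = I*sqrt(5) (w = sqrt(-5) = I*sqrt(5) ≈ 2.2361*I)
Z = 2 - I*sqrt(5) ≈ 2.0 - 2.2361*I
C = 10 (C = -5*(-2) = 10)
E(y, n) = 12 + n - I*sqrt(5) (E(y, n) = ((2 - I*sqrt(5)) + n) + 10 = (2 + n - I*sqrt(5)) + 10 = 12 + n - I*sqrt(5))
21*E(13, 2) = 21*(12 + 2 - I*sqrt(5)) = 21*(14 - I*sqrt(5)) = 294 - 21*I*sqrt(5)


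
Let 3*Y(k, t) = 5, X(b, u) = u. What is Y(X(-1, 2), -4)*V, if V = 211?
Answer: 1055/3 ≈ 351.67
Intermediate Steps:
Y(k, t) = 5/3 (Y(k, t) = (⅓)*5 = 5/3)
Y(X(-1, 2), -4)*V = (5/3)*211 = 1055/3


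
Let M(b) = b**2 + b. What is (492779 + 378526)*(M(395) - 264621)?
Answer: -94276072305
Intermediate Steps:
M(b) = b + b**2
(492779 + 378526)*(M(395) - 264621) = (492779 + 378526)*(395*(1 + 395) - 264621) = 871305*(395*396 - 264621) = 871305*(156420 - 264621) = 871305*(-108201) = -94276072305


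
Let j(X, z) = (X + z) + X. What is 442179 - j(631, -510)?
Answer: 441427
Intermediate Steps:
j(X, z) = z + 2*X
442179 - j(631, -510) = 442179 - (-510 + 2*631) = 442179 - (-510 + 1262) = 442179 - 1*752 = 442179 - 752 = 441427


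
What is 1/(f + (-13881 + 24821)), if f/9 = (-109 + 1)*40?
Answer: -1/27940 ≈ -3.5791e-5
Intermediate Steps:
f = -38880 (f = 9*((-109 + 1)*40) = 9*(-108*40) = 9*(-4320) = -38880)
1/(f + (-13881 + 24821)) = 1/(-38880 + (-13881 + 24821)) = 1/(-38880 + 10940) = 1/(-27940) = -1/27940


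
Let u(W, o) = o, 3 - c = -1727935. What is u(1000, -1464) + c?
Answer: 1726474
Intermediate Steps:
c = 1727938 (c = 3 - 1*(-1727935) = 3 + 1727935 = 1727938)
u(1000, -1464) + c = -1464 + 1727938 = 1726474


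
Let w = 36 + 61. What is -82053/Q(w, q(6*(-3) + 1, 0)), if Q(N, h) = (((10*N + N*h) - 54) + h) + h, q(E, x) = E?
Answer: 82053/767 ≈ 106.98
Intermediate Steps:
w = 97
Q(N, h) = -54 + 2*h + 10*N + N*h (Q(N, h) = ((-54 + 10*N + N*h) + h) + h = (-54 + h + 10*N + N*h) + h = -54 + 2*h + 10*N + N*h)
-82053/Q(w, q(6*(-3) + 1, 0)) = -82053/(-54 + 2*(6*(-3) + 1) + 10*97 + 97*(6*(-3) + 1)) = -82053/(-54 + 2*(-18 + 1) + 970 + 97*(-18 + 1)) = -82053/(-54 + 2*(-17) + 970 + 97*(-17)) = -82053/(-54 - 34 + 970 - 1649) = -82053/(-767) = -82053*(-1/767) = 82053/767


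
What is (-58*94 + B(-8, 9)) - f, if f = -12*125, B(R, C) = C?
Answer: -3943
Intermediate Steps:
f = -1500
(-58*94 + B(-8, 9)) - f = (-58*94 + 9) - 1*(-1500) = (-5452 + 9) + 1500 = -5443 + 1500 = -3943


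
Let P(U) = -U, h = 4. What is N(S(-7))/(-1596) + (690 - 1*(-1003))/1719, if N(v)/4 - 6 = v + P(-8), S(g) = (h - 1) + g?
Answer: 219439/228627 ≈ 0.95981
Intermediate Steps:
S(g) = 3 + g (S(g) = (4 - 1) + g = 3 + g)
N(v) = 56 + 4*v (N(v) = 24 + 4*(v - 1*(-8)) = 24 + 4*(v + 8) = 24 + 4*(8 + v) = 24 + (32 + 4*v) = 56 + 4*v)
N(S(-7))/(-1596) + (690 - 1*(-1003))/1719 = (56 + 4*(3 - 7))/(-1596) + (690 - 1*(-1003))/1719 = (56 + 4*(-4))*(-1/1596) + (690 + 1003)*(1/1719) = (56 - 16)*(-1/1596) + 1693*(1/1719) = 40*(-1/1596) + 1693/1719 = -10/399 + 1693/1719 = 219439/228627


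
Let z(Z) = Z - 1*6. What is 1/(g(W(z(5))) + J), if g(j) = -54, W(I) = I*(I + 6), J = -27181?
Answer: -1/27235 ≈ -3.6717e-5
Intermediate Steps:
z(Z) = -6 + Z (z(Z) = Z - 6 = -6 + Z)
W(I) = I*(6 + I)
1/(g(W(z(5))) + J) = 1/(-54 - 27181) = 1/(-27235) = -1/27235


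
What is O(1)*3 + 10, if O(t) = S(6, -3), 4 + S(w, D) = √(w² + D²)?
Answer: -2 + 9*√5 ≈ 18.125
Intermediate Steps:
S(w, D) = -4 + √(D² + w²) (S(w, D) = -4 + √(w² + D²) = -4 + √(D² + w²))
O(t) = -4 + 3*√5 (O(t) = -4 + √((-3)² + 6²) = -4 + √(9 + 36) = -4 + √45 = -4 + 3*√5)
O(1)*3 + 10 = (-4 + 3*√5)*3 + 10 = (-12 + 9*√5) + 10 = -2 + 9*√5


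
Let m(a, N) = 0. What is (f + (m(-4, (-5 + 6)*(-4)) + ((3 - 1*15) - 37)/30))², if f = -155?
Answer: 22080601/900 ≈ 24534.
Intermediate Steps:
(f + (m(-4, (-5 + 6)*(-4)) + ((3 - 1*15) - 37)/30))² = (-155 + (0 + ((3 - 1*15) - 37)/30))² = (-155 + (0 + ((3 - 15) - 37)*(1/30)))² = (-155 + (0 + (-12 - 37)*(1/30)))² = (-155 + (0 - 49*1/30))² = (-155 + (0 - 49/30))² = (-155 - 49/30)² = (-4699/30)² = 22080601/900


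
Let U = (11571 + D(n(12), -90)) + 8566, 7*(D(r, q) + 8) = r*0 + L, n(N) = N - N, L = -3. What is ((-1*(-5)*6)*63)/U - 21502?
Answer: -302961857/14090 ≈ -21502.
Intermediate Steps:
n(N) = 0
D(r, q) = -59/7 (D(r, q) = -8 + (r*0 - 3)/7 = -8 + (0 - 3)/7 = -8 + (1/7)*(-3) = -8 - 3/7 = -59/7)
U = 140900/7 (U = (11571 - 59/7) + 8566 = 80938/7 + 8566 = 140900/7 ≈ 20129.)
((-1*(-5)*6)*63)/U - 21502 = ((-1*(-5)*6)*63)/(140900/7) - 21502 = ((5*6)*63)*(7/140900) - 21502 = (30*63)*(7/140900) - 21502 = 1890*(7/140900) - 21502 = 1323/14090 - 21502 = -302961857/14090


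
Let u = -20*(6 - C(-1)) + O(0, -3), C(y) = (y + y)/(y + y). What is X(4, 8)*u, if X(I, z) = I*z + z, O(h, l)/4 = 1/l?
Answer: -12160/3 ≈ -4053.3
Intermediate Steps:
O(h, l) = 4/l
C(y) = 1 (C(y) = (2*y)/((2*y)) = (2*y)*(1/(2*y)) = 1)
u = -304/3 (u = -20*(6 - 1*1) + 4/(-3) = -20*(6 - 1) + 4*(-⅓) = -20*5 - 4/3 = -100 - 4/3 = -304/3 ≈ -101.33)
X(I, z) = z + I*z
X(4, 8)*u = (8*(1 + 4))*(-304/3) = (8*5)*(-304/3) = 40*(-304/3) = -12160/3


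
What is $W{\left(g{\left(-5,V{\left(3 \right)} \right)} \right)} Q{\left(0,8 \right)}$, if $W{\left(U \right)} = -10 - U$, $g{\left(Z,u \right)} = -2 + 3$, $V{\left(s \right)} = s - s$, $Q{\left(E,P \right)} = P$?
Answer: $-88$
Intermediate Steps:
$V{\left(s \right)} = 0$
$g{\left(Z,u \right)} = 1$
$W{\left(g{\left(-5,V{\left(3 \right)} \right)} \right)} Q{\left(0,8 \right)} = \left(-10 - 1\right) 8 = \left(-11\right) 8 = -88$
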